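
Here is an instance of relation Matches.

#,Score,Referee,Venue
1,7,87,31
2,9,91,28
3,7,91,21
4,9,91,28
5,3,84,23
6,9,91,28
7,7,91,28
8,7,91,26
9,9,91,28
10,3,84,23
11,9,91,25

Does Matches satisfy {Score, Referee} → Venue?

No

(Score=7, Referee=87): row 1 → Venue = 31 ✓
(Score=9, Referee=91): rows 2, 4, 6, 9, 11 → Venue takes values {28, 25} — violation
(Score=7, Referee=91): rows 3, 7, 8 → Venue takes values {21, 28, 26} — violation
(Score=3, Referee=84): rows 5, 10 → Venue = 23, 23 ✓
Two rows agree on {Score, Referee} but differ on Venue, so {Score, Referee} → Venue does not hold.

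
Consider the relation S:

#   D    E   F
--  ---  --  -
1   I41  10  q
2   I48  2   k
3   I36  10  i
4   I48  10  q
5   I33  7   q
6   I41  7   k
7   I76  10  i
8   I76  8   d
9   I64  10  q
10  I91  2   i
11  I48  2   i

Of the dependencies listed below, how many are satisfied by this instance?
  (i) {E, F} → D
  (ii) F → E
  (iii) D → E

(i) {E, F} → D: (E=10, F=q): rows 1, 4, 9 → D takes values {I41, I48, I64} — violation; (E=10, F=i): rows 3, 7 → D takes values {I36, I76} — violation; (E=2, F=i): rows 10, 11 → D takes values {I91, I48} — violation — fails.
(ii) F → E: F=q: rows 1, 4, 5, 9 → E takes values {10, 7} — violation; F=k: rows 2, 6 → E takes values {2, 7} — violation; F=i: rows 3, 7, 10, 11 → E takes values {10, 2} — violation — fails.
(iii) D → E: D=I41: rows 1, 6 → E takes values {10, 7} — violation; D=I48: rows 2, 4, 11 → E takes values {2, 10} — violation; D=I76: rows 7, 8 → E takes values {10, 8} — violation — fails.
None of the 3 dependencies hold.

0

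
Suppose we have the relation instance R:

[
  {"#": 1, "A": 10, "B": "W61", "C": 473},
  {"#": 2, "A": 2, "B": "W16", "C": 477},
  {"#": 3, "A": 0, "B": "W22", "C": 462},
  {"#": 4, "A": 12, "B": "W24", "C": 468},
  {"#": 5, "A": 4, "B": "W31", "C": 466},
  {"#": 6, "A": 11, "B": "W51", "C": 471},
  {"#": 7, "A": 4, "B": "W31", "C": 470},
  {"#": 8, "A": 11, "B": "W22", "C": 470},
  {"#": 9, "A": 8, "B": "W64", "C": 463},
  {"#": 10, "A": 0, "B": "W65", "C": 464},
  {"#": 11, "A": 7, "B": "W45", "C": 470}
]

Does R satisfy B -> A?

B=W61: row 1 → A = 10 ✓
B=W16: row 2 → A = 2 ✓
B=W22: rows 3, 8 → A takes values {0, 11} — violation
B=W24: row 4 → A = 12 ✓
B=W31: rows 5, 7 → A = 4, 4 ✓
B=W51: row 6 → A = 11 ✓
B=W64: row 9 → A = 8 ✓
B=W65: row 10 → A = 0 ✓
B=W45: row 11 → A = 7 ✓
Two rows agree on B but differ on A, so B -> A does not hold.

No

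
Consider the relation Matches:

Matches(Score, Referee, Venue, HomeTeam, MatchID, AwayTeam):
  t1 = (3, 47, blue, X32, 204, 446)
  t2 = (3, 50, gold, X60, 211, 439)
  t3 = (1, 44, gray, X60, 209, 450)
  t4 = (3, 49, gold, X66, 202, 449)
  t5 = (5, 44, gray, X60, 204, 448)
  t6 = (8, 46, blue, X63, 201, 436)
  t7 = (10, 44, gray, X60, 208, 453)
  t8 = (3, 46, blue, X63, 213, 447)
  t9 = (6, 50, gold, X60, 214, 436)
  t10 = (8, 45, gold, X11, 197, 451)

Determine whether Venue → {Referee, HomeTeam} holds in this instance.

No

Venue=blue: rows 1, 6, 8 → {Referee,HomeTeam} takes values {(47, X32), (46, X63)} — violation
Venue=gold: rows 2, 4, 9, 10 → {Referee,HomeTeam} takes values {(50, X60), (49, X66), (45, X11)} — violation
Venue=gray: rows 3, 5, 7 → {Referee,HomeTeam} = (44, X60), (44, X60), (44, X60) ✓
Two rows agree on Venue but differ on {Referee, HomeTeam}, so Venue → {Referee, HomeTeam} does not hold.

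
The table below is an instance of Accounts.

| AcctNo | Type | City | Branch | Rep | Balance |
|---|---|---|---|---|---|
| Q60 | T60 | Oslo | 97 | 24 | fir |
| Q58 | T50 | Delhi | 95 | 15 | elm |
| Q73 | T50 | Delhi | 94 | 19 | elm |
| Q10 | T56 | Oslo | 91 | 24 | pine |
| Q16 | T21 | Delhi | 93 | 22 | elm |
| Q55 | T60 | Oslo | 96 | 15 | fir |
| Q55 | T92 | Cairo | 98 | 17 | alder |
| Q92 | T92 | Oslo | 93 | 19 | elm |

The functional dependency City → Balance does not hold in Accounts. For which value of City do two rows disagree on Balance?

City=Oslo: 4 rows → Balance takes values {fir, pine, elm} — violation
City=Delhi: 3 rows → Balance = elm, elm, elm ✓
City=Cairo: 1 row → Balance = alder ✓
The only City value with inconsistent Balance is City=Oslo.

Oslo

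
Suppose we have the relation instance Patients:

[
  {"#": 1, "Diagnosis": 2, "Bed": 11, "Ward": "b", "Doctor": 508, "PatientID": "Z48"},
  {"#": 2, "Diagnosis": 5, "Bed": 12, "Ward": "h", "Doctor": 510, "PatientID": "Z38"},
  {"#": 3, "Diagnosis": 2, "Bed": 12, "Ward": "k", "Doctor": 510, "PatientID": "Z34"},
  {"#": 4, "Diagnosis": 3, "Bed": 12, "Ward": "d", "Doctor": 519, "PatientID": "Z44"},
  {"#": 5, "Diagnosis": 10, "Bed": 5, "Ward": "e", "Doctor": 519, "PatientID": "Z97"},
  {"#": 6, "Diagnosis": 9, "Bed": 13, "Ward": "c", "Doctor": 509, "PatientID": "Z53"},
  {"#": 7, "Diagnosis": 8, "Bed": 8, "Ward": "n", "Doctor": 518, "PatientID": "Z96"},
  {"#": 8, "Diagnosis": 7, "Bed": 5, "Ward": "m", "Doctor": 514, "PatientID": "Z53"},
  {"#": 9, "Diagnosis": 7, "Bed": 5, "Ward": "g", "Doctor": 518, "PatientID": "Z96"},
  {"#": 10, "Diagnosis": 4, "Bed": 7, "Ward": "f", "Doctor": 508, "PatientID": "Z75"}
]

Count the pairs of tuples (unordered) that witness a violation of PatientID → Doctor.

1

PatientID=Z53: violating pairs (6,8) — 1 pair.
PatientID=Z96: all 2 rows agree on Doctor — 0 pairs.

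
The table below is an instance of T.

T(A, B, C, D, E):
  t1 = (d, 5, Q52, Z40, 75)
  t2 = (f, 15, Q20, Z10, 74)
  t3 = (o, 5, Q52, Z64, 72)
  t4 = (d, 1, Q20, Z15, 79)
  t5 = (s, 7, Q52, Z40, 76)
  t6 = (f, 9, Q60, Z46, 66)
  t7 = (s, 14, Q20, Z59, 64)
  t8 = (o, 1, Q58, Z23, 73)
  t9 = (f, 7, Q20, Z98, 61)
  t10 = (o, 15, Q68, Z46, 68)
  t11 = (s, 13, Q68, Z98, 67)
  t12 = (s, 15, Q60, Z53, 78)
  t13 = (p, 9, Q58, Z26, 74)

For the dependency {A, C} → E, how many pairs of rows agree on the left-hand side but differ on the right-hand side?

(A=f, C=Q20): violating pairs (2,9) — 1 pair.

1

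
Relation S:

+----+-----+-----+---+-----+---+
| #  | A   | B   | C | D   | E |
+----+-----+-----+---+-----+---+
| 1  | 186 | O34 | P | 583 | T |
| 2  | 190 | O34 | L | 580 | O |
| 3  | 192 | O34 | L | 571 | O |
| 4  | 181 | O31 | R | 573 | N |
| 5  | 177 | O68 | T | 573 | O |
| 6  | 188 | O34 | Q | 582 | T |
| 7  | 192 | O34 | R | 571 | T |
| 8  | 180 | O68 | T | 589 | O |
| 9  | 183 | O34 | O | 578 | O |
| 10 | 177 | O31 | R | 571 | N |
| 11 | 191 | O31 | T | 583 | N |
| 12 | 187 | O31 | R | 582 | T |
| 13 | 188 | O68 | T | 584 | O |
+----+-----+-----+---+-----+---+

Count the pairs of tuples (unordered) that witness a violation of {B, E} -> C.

(B=O34, E=T): violating pairs (1,6), (1,7), (6,7) — 3 pairs.
(B=O34, E=O): violating pairs (2,9), (3,9) — 2 pairs.
(B=O31, E=N): violating pairs (4,11), (10,11) — 2 pairs.
(B=O68, E=O): all 3 rows agree on C — 0 pairs.

7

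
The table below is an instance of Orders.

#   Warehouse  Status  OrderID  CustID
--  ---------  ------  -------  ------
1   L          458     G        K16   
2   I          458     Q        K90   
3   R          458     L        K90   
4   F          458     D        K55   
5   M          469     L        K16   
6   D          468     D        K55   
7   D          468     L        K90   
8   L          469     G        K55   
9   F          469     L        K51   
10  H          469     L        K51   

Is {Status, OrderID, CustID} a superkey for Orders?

No

Rows 9 and 10 have the same {Status, OrderID, CustID} value (Status=469, OrderID=L, CustID=K51) but are distinct tuples, so {Status, OrderID, CustID} does not determine every attribute — not a superkey.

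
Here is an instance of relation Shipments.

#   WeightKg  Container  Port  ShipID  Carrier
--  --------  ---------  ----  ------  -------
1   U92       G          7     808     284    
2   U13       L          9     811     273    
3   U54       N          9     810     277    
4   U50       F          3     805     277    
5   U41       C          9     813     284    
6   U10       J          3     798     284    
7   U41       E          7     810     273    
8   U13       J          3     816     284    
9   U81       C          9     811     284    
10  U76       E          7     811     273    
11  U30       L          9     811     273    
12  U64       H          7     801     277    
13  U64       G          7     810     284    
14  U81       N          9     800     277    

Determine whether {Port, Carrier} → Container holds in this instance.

(Port=7, Carrier=284): rows 1, 13 → Container = G, G ✓
(Port=9, Carrier=273): rows 2, 11 → Container = L, L ✓
(Port=9, Carrier=277): rows 3, 14 → Container = N, N ✓
(Port=3, Carrier=277): row 4 → Container = F ✓
(Port=9, Carrier=284): rows 5, 9 → Container = C, C ✓
(Port=3, Carrier=284): rows 6, 8 → Container = J, J ✓
(Port=7, Carrier=273): rows 7, 10 → Container = E, E ✓
(Port=7, Carrier=277): row 12 → Container = H ✓
Every {Port, Carrier} value is associated with a single Container value, so {Port, Carrier} → Container holds.

Yes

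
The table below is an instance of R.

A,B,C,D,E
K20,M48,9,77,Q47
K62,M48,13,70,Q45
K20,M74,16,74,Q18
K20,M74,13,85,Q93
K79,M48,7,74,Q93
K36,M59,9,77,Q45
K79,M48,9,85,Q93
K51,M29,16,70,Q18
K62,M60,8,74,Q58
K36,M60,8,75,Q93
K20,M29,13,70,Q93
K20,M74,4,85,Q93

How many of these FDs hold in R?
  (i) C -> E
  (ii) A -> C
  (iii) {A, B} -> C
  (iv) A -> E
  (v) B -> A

0

(i) C -> E: C=9: 3 rows → E takes values {Q47, Q45, Q93} — violation; C=13: 3 rows → E takes values {Q45, Q93} — violation; C=8: 2 rows → E takes values {Q58, Q93} — violation — fails.
(ii) A -> C: A=K20: 5 rows → C takes values {9, 16, 13, 4} — violation; A=K62: 2 rows → C takes values {13, 8} — violation; A=K79: 2 rows → C takes values {7, 9} — violation; A=K36: 2 rows → C takes values {9, 8} — violation — fails.
(iii) {A, B} -> C: (A=K20, B=M74): 3 rows → C takes values {16, 13, 4} — violation; (A=K79, B=M48): 2 rows → C takes values {7, 9} — violation — fails.
(iv) A -> E: A=K20: 5 rows → E takes values {Q47, Q18, Q93} — violation; A=K62: 2 rows → E takes values {Q45, Q58} — violation; A=K36: 2 rows → E takes values {Q45, Q93} — violation — fails.
(v) B -> A: B=M48: 4 rows → A takes values {K20, K62, K79} — violation; B=M29: 2 rows → A takes values {K51, K20} — violation; B=M60: 2 rows → A takes values {K62, K36} — violation — fails.
None of the 5 dependencies hold.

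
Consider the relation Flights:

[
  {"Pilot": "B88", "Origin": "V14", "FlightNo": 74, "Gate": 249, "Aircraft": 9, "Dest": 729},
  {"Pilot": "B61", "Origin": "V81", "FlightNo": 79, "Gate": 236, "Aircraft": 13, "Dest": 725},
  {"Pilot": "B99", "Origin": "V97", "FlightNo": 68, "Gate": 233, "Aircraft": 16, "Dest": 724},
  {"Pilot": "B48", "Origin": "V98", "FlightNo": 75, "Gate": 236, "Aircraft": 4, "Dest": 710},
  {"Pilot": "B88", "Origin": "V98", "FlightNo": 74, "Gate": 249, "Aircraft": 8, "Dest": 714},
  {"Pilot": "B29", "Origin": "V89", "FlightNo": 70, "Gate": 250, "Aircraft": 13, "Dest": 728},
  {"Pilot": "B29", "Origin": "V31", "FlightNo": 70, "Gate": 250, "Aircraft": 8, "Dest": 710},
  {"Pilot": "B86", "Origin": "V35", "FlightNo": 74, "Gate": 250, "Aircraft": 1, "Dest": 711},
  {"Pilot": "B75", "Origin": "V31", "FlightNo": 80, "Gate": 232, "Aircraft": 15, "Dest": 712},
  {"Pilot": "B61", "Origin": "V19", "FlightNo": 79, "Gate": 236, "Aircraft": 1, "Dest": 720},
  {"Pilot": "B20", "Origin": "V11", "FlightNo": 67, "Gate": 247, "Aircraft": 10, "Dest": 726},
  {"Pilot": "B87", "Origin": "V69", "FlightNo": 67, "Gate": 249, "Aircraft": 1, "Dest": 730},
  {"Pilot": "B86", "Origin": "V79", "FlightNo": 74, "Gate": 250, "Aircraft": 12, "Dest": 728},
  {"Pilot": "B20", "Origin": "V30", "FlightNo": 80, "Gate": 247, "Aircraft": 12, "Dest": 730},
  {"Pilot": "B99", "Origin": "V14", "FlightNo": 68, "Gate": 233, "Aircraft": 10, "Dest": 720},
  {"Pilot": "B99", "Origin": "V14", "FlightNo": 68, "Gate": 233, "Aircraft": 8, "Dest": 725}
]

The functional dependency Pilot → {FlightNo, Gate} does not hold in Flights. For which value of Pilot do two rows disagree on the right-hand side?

Pilot=B88: 2 rows → {FlightNo,Gate} = (74, 249), (74, 249) ✓
Pilot=B61: 2 rows → {FlightNo,Gate} = (79, 236), (79, 236) ✓
Pilot=B99: 3 rows → {FlightNo,Gate} = (68, 233), (68, 233), (68, 233) ✓
Pilot=B48: 1 row → {FlightNo,Gate} = (75, 236) ✓
Pilot=B29: 2 rows → {FlightNo,Gate} = (70, 250), (70, 250) ✓
Pilot=B86: 2 rows → {FlightNo,Gate} = (74, 250), (74, 250) ✓
Pilot=B75: 1 row → {FlightNo,Gate} = (80, 232) ✓
Pilot=B20: 2 rows → {FlightNo,Gate} takes values {(67, 247), (80, 247)} — violation
Pilot=B87: 1 row → {FlightNo,Gate} = (67, 249) ✓
The only Pilot value with inconsistent RHS is Pilot=B20.

B20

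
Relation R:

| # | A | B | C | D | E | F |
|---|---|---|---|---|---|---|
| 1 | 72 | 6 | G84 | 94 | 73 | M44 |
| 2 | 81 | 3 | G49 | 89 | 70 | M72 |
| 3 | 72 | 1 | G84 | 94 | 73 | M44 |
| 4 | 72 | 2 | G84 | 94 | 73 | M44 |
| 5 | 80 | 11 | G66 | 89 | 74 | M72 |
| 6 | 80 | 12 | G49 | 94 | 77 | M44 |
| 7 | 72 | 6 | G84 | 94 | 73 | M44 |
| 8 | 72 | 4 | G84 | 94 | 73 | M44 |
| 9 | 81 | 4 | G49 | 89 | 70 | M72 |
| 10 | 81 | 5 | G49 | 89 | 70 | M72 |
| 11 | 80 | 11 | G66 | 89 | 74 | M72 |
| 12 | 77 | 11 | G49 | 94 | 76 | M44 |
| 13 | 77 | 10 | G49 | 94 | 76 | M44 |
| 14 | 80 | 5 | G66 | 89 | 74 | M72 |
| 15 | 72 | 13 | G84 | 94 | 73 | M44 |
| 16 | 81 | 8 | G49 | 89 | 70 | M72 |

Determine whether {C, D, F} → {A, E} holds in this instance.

(C=G84, D=94, F=M44): rows 1, 3, 4, 7, 8, 15 → {A,E} = (72, 73), (72, 73), (72, 73), (72, 73), (72, 73), (72, 73) ✓
(C=G49, D=89, F=M72): rows 2, 9, 10, 16 → {A,E} = (81, 70), (81, 70), (81, 70), (81, 70) ✓
(C=G66, D=89, F=M72): rows 5, 11, 14 → {A,E} = (80, 74), (80, 74), (80, 74) ✓
(C=G49, D=94, F=M44): rows 6, 12, 13 → {A,E} takes values {(80, 77), (77, 76)} — violation
Two rows agree on {C, D, F} but differ on {A, E}, so {C, D, F} → {A, E} does not hold.

No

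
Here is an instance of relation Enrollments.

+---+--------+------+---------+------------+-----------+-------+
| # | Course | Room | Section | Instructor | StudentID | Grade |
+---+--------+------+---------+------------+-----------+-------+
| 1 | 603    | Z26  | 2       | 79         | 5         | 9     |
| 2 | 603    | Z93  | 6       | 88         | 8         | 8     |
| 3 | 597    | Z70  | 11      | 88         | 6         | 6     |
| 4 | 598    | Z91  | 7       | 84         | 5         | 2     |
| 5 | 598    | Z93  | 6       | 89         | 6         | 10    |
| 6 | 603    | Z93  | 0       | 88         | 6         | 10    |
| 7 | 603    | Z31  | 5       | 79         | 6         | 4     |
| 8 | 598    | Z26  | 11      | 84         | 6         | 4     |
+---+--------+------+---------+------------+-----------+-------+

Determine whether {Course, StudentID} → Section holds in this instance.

No

(Course=603, StudentID=5): row 1 → Section = 2 ✓
(Course=603, StudentID=8): row 2 → Section = 6 ✓
(Course=597, StudentID=6): row 3 → Section = 11 ✓
(Course=598, StudentID=5): row 4 → Section = 7 ✓
(Course=598, StudentID=6): rows 5, 8 → Section takes values {6, 11} — violation
(Course=603, StudentID=6): rows 6, 7 → Section takes values {0, 5} — violation
Two rows agree on {Course, StudentID} but differ on Section, so {Course, StudentID} → Section does not hold.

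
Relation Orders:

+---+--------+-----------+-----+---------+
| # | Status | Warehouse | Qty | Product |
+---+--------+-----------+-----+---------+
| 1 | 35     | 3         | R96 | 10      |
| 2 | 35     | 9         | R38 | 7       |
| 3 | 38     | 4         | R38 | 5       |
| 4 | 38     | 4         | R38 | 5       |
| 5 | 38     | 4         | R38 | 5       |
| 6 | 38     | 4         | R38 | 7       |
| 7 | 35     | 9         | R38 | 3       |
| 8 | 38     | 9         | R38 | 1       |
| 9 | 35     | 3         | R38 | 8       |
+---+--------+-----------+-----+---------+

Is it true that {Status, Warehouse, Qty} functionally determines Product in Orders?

(Status=35, Warehouse=3, Qty=R96): row 1 → Product = 10 ✓
(Status=35, Warehouse=9, Qty=R38): rows 2, 7 → Product takes values {7, 3} — violation
(Status=38, Warehouse=4, Qty=R38): rows 3, 4, 5, 6 → Product takes values {5, 7} — violation
(Status=38, Warehouse=9, Qty=R38): row 8 → Product = 1 ✓
(Status=35, Warehouse=3, Qty=R38): row 9 → Product = 8 ✓
Two rows agree on {Status, Warehouse, Qty} but differ on Product, so {Status, Warehouse, Qty} -> Product does not hold.

No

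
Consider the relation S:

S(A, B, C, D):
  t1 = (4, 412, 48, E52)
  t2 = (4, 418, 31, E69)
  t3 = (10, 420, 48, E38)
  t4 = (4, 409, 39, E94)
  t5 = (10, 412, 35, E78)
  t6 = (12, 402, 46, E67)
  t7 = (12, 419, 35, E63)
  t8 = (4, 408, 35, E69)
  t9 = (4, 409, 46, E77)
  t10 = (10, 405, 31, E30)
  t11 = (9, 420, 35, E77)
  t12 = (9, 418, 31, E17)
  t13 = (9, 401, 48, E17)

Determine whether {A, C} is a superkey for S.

Yes

All 13 rows have distinct {A, C} values, so {A, C} → (all attributes) holds and {A, C} is a superkey.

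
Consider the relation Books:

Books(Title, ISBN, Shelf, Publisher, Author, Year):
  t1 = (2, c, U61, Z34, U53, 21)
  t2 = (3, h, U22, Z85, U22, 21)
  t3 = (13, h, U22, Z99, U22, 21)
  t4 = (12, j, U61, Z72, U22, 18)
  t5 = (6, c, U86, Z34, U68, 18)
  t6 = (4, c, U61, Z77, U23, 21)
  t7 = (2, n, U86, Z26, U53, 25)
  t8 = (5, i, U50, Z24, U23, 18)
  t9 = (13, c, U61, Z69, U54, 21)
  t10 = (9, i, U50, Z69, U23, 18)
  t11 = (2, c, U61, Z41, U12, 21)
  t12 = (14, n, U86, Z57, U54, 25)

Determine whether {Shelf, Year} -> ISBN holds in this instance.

Yes

(Shelf=U61, Year=21): rows 1, 6, 9, 11 → ISBN = c, c, c, c ✓
(Shelf=U22, Year=21): rows 2, 3 → ISBN = h, h ✓
(Shelf=U61, Year=18): row 4 → ISBN = j ✓
(Shelf=U86, Year=18): row 5 → ISBN = c ✓
(Shelf=U86, Year=25): rows 7, 12 → ISBN = n, n ✓
(Shelf=U50, Year=18): rows 8, 10 → ISBN = i, i ✓
Every {Shelf, Year} value is associated with a single ISBN value, so {Shelf, Year} -> ISBN holds.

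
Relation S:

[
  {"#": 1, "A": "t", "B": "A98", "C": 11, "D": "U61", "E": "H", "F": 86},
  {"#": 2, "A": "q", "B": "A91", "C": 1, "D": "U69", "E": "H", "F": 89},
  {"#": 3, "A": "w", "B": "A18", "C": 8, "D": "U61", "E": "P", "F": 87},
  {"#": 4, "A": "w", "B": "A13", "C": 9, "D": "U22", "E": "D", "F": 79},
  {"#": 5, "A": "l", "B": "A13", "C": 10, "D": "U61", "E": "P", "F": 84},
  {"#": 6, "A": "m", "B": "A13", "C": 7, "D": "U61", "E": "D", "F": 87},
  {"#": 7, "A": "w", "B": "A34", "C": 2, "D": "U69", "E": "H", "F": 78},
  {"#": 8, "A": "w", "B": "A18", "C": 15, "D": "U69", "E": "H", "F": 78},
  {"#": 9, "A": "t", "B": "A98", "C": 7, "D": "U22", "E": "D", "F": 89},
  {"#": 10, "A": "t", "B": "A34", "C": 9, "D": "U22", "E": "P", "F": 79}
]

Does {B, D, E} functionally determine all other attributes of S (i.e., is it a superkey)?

Yes

All 10 rows have distinct {B, D, E} values, so {B, D, E} → (all attributes) holds and {B, D, E} is a superkey.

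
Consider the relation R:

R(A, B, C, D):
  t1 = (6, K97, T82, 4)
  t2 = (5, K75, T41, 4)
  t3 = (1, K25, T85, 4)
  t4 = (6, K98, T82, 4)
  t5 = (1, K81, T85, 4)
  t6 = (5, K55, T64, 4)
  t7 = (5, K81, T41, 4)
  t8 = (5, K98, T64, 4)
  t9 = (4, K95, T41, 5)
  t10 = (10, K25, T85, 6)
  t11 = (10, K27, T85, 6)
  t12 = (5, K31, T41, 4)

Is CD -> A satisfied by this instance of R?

(C=T82, D=4): rows 1, 4 → A = 6, 6 ✓
(C=T41, D=4): rows 2, 7, 12 → A = 5, 5, 5 ✓
(C=T85, D=4): rows 3, 5 → A = 1, 1 ✓
(C=T64, D=4): rows 6, 8 → A = 5, 5 ✓
(C=T41, D=5): row 9 → A = 4 ✓
(C=T85, D=6): rows 10, 11 → A = 10, 10 ✓
Every CD value is associated with a single A value, so CD -> A holds.

Yes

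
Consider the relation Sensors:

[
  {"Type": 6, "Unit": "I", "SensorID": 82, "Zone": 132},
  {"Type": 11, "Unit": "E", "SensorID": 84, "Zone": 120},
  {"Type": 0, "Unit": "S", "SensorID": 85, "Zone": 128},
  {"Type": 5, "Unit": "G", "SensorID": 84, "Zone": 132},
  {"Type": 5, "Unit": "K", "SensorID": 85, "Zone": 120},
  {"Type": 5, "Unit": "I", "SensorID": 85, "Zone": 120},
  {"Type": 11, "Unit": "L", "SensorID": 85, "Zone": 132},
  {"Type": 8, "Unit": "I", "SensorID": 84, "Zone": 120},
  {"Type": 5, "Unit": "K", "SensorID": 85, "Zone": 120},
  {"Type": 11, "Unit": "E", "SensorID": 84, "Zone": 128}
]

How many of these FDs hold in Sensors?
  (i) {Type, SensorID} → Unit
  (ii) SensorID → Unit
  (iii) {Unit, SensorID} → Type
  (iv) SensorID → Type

(i) {Type, SensorID} → Unit: (Type=5, SensorID=85): 3 rows → Unit takes values {K, I} — violation — fails.
(ii) SensorID → Unit: SensorID=84: 4 rows → Unit takes values {E, G, I} — violation; SensorID=85: 5 rows → Unit takes values {S, K, I, L} — violation — fails.
(iii) {Unit, SensorID} → Type: every LHS value maps to a single RHS value — holds.
(iv) SensorID → Type: SensorID=84: 4 rows → Type takes values {11, 5, 8} — violation; SensorID=85: 5 rows → Type takes values {0, 5, 11} — violation — fails.
1 of the 4 dependencies holds.

1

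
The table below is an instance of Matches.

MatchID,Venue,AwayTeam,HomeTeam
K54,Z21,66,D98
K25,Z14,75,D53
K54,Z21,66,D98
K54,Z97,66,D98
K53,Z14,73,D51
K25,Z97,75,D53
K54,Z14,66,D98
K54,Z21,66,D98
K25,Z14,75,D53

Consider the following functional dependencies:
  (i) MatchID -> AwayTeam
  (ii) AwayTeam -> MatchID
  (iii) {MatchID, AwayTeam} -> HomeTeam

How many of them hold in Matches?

(i) MatchID -> AwayTeam: every LHS value maps to a single RHS value — holds.
(ii) AwayTeam -> MatchID: every LHS value maps to a single RHS value — holds.
(iii) {MatchID, AwayTeam} -> HomeTeam: every LHS value maps to a single RHS value — holds.
3 of the 3 dependencies hold.

3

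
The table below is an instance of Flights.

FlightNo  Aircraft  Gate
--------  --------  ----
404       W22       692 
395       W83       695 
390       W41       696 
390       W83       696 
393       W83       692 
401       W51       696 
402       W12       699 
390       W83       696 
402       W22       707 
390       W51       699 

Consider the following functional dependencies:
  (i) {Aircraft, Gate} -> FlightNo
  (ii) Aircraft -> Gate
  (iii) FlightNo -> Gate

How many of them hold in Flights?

(i) {Aircraft, Gate} -> FlightNo: every LHS value maps to a single RHS value — holds.
(ii) Aircraft -> Gate: Aircraft=W22: 2 rows → Gate takes values {692, 707} — violation; Aircraft=W83: 4 rows → Gate takes values {695, 696, 692} — violation; Aircraft=W51: 2 rows → Gate takes values {696, 699} — violation — fails.
(iii) FlightNo -> Gate: FlightNo=390: 4 rows → Gate takes values {696, 699} — violation; FlightNo=402: 2 rows → Gate takes values {699, 707} — violation — fails.
1 of the 3 dependencies holds.

1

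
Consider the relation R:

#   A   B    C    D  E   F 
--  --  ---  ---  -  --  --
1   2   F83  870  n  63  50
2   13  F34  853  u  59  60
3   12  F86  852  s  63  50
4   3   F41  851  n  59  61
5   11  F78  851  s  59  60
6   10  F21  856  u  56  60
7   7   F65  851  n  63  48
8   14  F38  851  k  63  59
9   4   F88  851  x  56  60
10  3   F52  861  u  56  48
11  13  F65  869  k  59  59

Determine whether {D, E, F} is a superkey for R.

Yes

All 11 rows have distinct {D, E, F} values, so {D, E, F} → (all attributes) holds and {D, E, F} is a superkey.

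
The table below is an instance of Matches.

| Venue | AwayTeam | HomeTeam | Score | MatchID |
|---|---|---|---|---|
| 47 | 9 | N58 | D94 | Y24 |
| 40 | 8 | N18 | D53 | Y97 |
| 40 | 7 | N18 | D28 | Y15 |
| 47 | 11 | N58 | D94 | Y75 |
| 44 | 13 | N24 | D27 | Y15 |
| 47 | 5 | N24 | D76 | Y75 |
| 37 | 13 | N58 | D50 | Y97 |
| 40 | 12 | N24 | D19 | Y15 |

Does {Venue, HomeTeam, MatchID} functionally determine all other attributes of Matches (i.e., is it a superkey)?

All 8 rows have distinct {Venue, HomeTeam, MatchID} values, so {Venue, HomeTeam, MatchID} → (all attributes) holds and {Venue, HomeTeam, MatchID} is a superkey.

Yes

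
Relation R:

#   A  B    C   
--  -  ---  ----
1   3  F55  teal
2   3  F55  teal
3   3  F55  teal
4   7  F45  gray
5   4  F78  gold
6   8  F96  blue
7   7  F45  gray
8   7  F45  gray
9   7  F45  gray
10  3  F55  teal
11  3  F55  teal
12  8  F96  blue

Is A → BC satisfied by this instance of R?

Yes

A=3: rows 1, 2, 3, 10, 11 → {B,C} = (F55, teal), (F55, teal), (F55, teal), (F55, teal), (F55, teal) ✓
A=7: rows 4, 7, 8, 9 → {B,C} = (F45, gray), (F45, gray), (F45, gray), (F45, gray) ✓
A=4: row 5 → {B,C} = (F78, gold) ✓
A=8: rows 6, 12 → {B,C} = (F96, blue), (F96, blue) ✓
Every A value is associated with a single BC value, so A → BC holds.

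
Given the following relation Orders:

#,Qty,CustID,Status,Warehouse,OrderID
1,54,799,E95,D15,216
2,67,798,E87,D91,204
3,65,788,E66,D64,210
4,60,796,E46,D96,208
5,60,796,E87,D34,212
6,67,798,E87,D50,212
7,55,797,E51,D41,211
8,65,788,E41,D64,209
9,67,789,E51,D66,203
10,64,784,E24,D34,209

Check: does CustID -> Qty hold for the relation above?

CustID=799: row 1 → Qty = 54 ✓
CustID=798: rows 2, 6 → Qty = 67, 67 ✓
CustID=788: rows 3, 8 → Qty = 65, 65 ✓
CustID=796: rows 4, 5 → Qty = 60, 60 ✓
CustID=797: row 7 → Qty = 55 ✓
CustID=789: row 9 → Qty = 67 ✓
CustID=784: row 10 → Qty = 64 ✓
Every CustID value is associated with a single Qty value, so CustID -> Qty holds.

Yes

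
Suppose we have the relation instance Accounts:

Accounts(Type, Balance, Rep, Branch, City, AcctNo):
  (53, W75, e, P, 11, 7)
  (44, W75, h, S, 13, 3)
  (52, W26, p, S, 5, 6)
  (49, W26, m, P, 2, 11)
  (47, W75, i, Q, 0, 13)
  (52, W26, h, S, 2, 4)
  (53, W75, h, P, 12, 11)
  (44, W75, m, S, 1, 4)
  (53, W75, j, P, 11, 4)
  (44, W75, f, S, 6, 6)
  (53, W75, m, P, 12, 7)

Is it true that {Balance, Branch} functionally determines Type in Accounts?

(Balance=W75, Branch=P): 4 rows → Type = 53, 53, 53, 53 ✓
(Balance=W75, Branch=S): 3 rows → Type = 44, 44, 44 ✓
(Balance=W26, Branch=S): 2 rows → Type = 52, 52 ✓
(Balance=W26, Branch=P): 1 row → Type = 49 ✓
(Balance=W75, Branch=Q): 1 row → Type = 47 ✓
Every {Balance, Branch} value is associated with a single Type value, so {Balance, Branch} -> Type holds.

Yes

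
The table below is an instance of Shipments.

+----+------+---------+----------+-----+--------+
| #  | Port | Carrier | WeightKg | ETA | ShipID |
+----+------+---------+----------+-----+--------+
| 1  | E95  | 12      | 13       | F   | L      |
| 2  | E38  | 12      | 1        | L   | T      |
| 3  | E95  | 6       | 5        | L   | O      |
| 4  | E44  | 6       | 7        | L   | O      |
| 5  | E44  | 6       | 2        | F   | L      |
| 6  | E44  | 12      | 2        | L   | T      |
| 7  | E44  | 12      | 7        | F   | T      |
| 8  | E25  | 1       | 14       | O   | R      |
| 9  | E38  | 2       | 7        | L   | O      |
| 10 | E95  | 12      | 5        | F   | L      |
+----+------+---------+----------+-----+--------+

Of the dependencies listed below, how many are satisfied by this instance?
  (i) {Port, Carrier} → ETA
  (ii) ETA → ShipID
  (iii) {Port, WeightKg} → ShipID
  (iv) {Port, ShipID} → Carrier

(i) {Port, Carrier} → ETA: (Port=E44, Carrier=6): rows 4, 5 → ETA takes values {L, F} — violation; (Port=E44, Carrier=12): rows 6, 7 → ETA takes values {L, F} — violation — fails.
(ii) ETA → ShipID: ETA=F: rows 1, 5, 7, 10 → ShipID takes values {L, T} — violation; ETA=L: rows 2, 3, 4, 6, 9 → ShipID takes values {T, O} — violation — fails.
(iii) {Port, WeightKg} → ShipID: (Port=E95, WeightKg=5): rows 3, 10 → ShipID takes values {O, L} — violation; (Port=E44, WeightKg=7): rows 4, 7 → ShipID takes values {O, T} — violation; (Port=E44, WeightKg=2): rows 5, 6 → ShipID takes values {L, T} — violation — fails.
(iv) {Port, ShipID} → Carrier: every LHS value maps to a single RHS value — holds.
1 of the 4 dependencies holds.

1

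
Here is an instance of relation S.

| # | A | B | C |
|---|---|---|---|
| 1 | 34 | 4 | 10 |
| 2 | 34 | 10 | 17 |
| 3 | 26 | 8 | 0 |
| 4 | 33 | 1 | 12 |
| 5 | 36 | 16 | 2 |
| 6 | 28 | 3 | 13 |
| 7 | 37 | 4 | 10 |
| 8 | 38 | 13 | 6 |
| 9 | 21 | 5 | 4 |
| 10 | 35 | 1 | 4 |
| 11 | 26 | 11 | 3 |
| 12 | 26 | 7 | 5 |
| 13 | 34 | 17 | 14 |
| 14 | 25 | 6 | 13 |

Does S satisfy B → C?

B=4: rows 1, 7 → C = 10, 10 ✓
B=10: row 2 → C = 17 ✓
B=8: row 3 → C = 0 ✓
B=1: rows 4, 10 → C takes values {12, 4} — violation
B=16: row 5 → C = 2 ✓
B=3: row 6 → C = 13 ✓
B=13: row 8 → C = 6 ✓
B=5: row 9 → C = 4 ✓
B=11: row 11 → C = 3 ✓
B=7: row 12 → C = 5 ✓
B=17: row 13 → C = 14 ✓
B=6: row 14 → C = 13 ✓
Two rows agree on B but differ on C, so B → C does not hold.

No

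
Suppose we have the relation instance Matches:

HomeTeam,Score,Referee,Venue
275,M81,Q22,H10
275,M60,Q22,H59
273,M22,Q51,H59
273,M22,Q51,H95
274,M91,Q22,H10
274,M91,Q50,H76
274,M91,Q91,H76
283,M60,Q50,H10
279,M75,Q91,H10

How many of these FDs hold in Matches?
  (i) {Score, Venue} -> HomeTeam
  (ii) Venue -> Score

(i) {Score, Venue} -> HomeTeam: every LHS value maps to a single RHS value — holds.
(ii) Venue -> Score: Venue=H10: 4 rows → Score takes values {M81, M91, M60, M75} — violation; Venue=H59: 2 rows → Score takes values {M60, M22} — violation — fails.
1 of the 2 dependencies holds.

1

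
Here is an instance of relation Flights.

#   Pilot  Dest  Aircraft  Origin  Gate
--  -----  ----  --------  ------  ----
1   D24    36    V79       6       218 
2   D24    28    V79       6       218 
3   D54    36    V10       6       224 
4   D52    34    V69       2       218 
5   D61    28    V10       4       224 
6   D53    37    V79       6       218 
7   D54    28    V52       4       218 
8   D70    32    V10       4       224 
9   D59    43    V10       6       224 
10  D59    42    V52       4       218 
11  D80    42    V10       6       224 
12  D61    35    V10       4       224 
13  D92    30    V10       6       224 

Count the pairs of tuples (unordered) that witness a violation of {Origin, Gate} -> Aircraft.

(Origin=6, Gate=218): all 3 rows agree on Aircraft — 0 pairs.
(Origin=6, Gate=224): all 4 rows agree on Aircraft — 0 pairs.
(Origin=4, Gate=224): all 3 rows agree on Aircraft — 0 pairs.
(Origin=4, Gate=218): all 2 rows agree on Aircraft — 0 pairs.

0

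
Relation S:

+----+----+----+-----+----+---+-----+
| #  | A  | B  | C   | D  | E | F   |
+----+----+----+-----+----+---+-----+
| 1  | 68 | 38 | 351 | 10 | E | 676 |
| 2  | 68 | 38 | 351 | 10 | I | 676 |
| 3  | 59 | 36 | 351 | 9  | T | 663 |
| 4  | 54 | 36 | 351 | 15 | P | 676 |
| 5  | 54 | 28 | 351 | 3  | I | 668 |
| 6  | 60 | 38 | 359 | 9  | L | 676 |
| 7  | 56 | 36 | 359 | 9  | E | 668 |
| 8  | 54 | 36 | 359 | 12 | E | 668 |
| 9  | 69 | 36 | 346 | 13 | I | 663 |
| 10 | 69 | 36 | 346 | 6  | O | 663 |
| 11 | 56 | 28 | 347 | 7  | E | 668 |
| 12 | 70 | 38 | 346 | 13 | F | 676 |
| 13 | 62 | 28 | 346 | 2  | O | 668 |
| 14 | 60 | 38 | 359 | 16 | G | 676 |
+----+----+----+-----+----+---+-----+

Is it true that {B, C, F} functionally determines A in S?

No

(B=38, C=351, F=676): rows 1, 2 → A = 68, 68 ✓
(B=36, C=351, F=663): row 3 → A = 59 ✓
(B=36, C=351, F=676): row 4 → A = 54 ✓
(B=28, C=351, F=668): row 5 → A = 54 ✓
(B=38, C=359, F=676): rows 6, 14 → A = 60, 60 ✓
(B=36, C=359, F=668): rows 7, 8 → A takes values {56, 54} — violation
(B=36, C=346, F=663): rows 9, 10 → A = 69, 69 ✓
(B=28, C=347, F=668): row 11 → A = 56 ✓
(B=38, C=346, F=676): row 12 → A = 70 ✓
(B=28, C=346, F=668): row 13 → A = 62 ✓
Two rows agree on {B, C, F} but differ on A, so {B, C, F} -> A does not hold.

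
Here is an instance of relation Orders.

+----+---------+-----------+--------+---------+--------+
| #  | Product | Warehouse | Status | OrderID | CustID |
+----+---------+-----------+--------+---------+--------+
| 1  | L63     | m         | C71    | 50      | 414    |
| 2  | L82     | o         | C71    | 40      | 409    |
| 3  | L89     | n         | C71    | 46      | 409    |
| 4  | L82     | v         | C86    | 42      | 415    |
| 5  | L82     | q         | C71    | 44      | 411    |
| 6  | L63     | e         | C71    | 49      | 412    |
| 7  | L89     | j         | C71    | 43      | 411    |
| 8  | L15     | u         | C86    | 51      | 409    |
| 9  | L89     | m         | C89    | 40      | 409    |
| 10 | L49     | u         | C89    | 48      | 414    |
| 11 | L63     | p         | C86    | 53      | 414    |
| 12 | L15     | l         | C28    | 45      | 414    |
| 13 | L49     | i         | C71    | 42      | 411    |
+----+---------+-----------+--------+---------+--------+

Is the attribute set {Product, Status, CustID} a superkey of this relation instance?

Yes

All 13 rows have distinct {Product, Status, CustID} values, so {Product, Status, CustID} → (all attributes) holds and {Product, Status, CustID} is a superkey.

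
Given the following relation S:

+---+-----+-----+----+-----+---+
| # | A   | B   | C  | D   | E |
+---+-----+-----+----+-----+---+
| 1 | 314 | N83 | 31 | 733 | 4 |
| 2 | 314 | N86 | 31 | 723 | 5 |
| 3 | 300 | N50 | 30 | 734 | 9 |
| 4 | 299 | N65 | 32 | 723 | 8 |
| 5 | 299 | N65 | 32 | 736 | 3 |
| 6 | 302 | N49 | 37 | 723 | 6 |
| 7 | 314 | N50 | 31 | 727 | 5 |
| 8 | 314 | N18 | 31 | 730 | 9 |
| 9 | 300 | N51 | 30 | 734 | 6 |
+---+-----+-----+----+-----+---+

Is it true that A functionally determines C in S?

A=314: rows 1, 2, 7, 8 → C = 31, 31, 31, 31 ✓
A=300: rows 3, 9 → C = 30, 30 ✓
A=299: rows 4, 5 → C = 32, 32 ✓
A=302: row 6 → C = 37 ✓
Every A value is associated with a single C value, so A -> C holds.

Yes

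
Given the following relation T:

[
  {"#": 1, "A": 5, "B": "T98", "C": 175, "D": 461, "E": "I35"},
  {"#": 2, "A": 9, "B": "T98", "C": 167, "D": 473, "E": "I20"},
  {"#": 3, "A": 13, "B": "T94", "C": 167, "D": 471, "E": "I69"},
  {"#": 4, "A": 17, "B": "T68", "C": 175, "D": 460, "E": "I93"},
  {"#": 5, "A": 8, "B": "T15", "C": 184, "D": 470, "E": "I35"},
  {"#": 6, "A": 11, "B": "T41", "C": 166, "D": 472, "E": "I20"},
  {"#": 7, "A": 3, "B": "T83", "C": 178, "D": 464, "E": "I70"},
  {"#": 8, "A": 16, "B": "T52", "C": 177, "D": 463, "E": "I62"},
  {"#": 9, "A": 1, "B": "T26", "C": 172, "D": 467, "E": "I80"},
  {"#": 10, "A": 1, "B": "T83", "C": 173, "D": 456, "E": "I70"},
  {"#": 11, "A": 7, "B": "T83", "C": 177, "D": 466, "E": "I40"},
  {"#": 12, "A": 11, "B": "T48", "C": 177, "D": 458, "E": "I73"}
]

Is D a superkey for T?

All 12 rows have distinct D values, so D → (all attributes) holds and D is a superkey.

Yes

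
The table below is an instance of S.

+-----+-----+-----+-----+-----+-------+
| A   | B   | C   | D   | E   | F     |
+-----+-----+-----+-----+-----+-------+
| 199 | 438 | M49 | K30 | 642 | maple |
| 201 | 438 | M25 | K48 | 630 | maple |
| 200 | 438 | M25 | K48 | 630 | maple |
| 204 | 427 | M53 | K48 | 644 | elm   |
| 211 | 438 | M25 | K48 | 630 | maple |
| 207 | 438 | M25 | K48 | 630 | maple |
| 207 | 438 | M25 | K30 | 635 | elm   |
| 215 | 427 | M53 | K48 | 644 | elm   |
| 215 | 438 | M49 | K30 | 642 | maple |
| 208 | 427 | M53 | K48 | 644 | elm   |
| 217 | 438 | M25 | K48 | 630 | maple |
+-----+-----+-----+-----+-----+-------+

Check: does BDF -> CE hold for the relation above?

Yes

(B=438, D=K30, F=maple): 2 rows → {C,E} = (M49, 642), (M49, 642) ✓
(B=438, D=K48, F=maple): 5 rows → {C,E} = (M25, 630), (M25, 630), (M25, 630), (M25, 630), (M25, 630) ✓
(B=427, D=K48, F=elm): 3 rows → {C,E} = (M53, 644), (M53, 644), (M53, 644) ✓
(B=438, D=K30, F=elm): 1 row → {C,E} = (M25, 635) ✓
Every BDF value is associated with a single CE value, so BDF -> CE holds.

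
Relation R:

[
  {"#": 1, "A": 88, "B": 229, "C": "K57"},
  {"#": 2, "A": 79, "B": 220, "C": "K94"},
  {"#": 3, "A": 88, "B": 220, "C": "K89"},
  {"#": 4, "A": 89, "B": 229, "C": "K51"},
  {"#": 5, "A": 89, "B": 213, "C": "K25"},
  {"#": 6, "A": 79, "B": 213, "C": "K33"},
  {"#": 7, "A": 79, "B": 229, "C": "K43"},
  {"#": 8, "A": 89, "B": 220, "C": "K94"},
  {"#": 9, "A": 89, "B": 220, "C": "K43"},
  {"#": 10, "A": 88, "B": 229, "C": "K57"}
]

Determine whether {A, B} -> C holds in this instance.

No

(A=88, B=229): rows 1, 10 → C = K57, K57 ✓
(A=79, B=220): row 2 → C = K94 ✓
(A=88, B=220): row 3 → C = K89 ✓
(A=89, B=229): row 4 → C = K51 ✓
(A=89, B=213): row 5 → C = K25 ✓
(A=79, B=213): row 6 → C = K33 ✓
(A=79, B=229): row 7 → C = K43 ✓
(A=89, B=220): rows 8, 9 → C takes values {K94, K43} — violation
Two rows agree on {A, B} but differ on C, so {A, B} -> C does not hold.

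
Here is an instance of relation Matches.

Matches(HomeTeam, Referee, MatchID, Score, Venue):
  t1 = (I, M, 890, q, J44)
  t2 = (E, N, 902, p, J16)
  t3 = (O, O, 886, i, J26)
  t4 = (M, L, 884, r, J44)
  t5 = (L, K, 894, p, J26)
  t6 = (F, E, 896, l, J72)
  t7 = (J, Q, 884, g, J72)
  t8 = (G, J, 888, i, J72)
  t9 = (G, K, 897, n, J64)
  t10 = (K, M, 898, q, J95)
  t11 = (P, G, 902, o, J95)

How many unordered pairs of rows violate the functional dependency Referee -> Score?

1

Referee=M: all 2 rows agree on Score — 0 pairs.
Referee=K: violating pairs (5,9) — 1 pair.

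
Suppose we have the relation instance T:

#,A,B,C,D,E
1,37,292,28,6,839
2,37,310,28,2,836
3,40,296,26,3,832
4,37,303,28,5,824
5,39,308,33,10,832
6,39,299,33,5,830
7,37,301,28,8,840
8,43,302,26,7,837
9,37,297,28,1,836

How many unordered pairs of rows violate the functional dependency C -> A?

1

C=28: all 5 rows agree on A — 0 pairs.
C=26: violating pairs (3,8) — 1 pair.
C=33: all 2 rows agree on A — 0 pairs.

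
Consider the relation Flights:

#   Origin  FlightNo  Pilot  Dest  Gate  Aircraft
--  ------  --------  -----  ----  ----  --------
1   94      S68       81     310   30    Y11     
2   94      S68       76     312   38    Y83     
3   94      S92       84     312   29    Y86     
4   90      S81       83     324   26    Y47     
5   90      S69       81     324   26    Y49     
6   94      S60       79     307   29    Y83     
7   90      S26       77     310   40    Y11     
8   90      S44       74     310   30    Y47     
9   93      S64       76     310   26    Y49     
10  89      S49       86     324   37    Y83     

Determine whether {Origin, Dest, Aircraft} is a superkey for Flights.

Yes

All 10 rows have distinct {Origin, Dest, Aircraft} values, so {Origin, Dest, Aircraft} → (all attributes) holds and {Origin, Dest, Aircraft} is a superkey.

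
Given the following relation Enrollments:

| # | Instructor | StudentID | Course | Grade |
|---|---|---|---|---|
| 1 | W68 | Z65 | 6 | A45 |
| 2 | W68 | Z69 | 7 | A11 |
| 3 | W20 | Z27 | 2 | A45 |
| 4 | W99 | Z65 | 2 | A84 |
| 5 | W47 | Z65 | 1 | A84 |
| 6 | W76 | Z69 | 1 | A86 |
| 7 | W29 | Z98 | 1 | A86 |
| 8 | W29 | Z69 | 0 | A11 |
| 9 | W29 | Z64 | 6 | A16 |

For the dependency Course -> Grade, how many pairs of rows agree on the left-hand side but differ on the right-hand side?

Course=6: violating pairs (1,9) — 1 pair.
Course=2: violating pairs (3,4) — 1 pair.
Course=1: violating pairs (5,6), (5,7) — 2 pairs.

4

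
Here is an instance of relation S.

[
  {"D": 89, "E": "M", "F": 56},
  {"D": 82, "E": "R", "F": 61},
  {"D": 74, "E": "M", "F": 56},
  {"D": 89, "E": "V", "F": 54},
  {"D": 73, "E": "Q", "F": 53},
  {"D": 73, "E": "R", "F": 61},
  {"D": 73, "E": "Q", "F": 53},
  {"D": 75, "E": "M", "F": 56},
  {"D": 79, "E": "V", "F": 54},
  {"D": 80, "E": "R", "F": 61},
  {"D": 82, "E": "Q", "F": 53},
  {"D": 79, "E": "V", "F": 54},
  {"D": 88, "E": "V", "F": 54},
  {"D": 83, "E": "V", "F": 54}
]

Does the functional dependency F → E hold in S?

Yes

F=56: 3 rows → E = M, M, M ✓
F=61: 3 rows → E = R, R, R ✓
F=54: 5 rows → E = V, V, V, V, V ✓
F=53: 3 rows → E = Q, Q, Q ✓
Every F value is associated with a single E value, so F → E holds.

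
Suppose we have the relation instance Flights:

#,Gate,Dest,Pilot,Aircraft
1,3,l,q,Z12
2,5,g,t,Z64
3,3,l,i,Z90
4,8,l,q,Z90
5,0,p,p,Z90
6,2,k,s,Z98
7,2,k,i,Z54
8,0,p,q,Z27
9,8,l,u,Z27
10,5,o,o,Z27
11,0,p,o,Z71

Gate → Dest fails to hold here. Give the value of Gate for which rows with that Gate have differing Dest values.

Gate=3: rows 1, 3 → Dest = l, l ✓
Gate=5: rows 2, 10 → Dest takes values {g, o} — violation
Gate=8: rows 4, 9 → Dest = l, l ✓
Gate=0: rows 5, 8, 11 → Dest = p, p, p ✓
Gate=2: rows 6, 7 → Dest = k, k ✓
The only Gate value with inconsistent Dest is Gate=5.

5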